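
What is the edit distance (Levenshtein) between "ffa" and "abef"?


Computing edit distance: "ffa" -> "abef"
DP table:
           a    b    e    f
      0    1    2    3    4
  f   1    1    2    3    3
  f   2    2    2    3    3
  a   3    2    3    3    4
Edit distance = dp[3][4] = 4

4


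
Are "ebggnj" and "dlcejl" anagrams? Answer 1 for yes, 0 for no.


Strings: "ebggnj", "dlcejl"
Sorted first:  beggjn
Sorted second: cdejll
Differ at position 0: 'b' vs 'c' => not anagrams

0


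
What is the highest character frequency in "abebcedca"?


Input: abebcedca
Character counts:
  'a': 2
  'b': 2
  'c': 2
  'd': 1
  'e': 2
Maximum frequency: 2

2


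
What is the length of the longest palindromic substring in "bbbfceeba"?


Input: "bbbfceeba"
Checking substrings for palindromes:
  [0:3] "bbb" (len 3) => palindrome
  [0:2] "bb" (len 2) => palindrome
  [1:3] "bb" (len 2) => palindrome
  [5:7] "ee" (len 2) => palindrome
Longest palindromic substring: "bbb" with length 3

3


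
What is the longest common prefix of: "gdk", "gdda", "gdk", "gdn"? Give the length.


Words: gdk, gdda, gdk, gdn
  Position 0: all 'g' => match
  Position 1: all 'd' => match
  Position 2: ('k', 'd', 'k', 'n') => mismatch, stop
LCP = "gd" (length 2)

2


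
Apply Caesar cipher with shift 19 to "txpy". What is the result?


Caesar cipher: shift "txpy" by 19
  't' (pos 19) + 19 = pos 12 = 'm'
  'x' (pos 23) + 19 = pos 16 = 'q'
  'p' (pos 15) + 19 = pos 8 = 'i'
  'y' (pos 24) + 19 = pos 17 = 'r'
Result: mqir

mqir


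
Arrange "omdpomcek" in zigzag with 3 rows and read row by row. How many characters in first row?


Zigzag "omdpomcek" into 3 rows:
Placing characters:
  'o' => row 0
  'm' => row 1
  'd' => row 2
  'p' => row 1
  'o' => row 0
  'm' => row 1
  'c' => row 2
  'e' => row 1
  'k' => row 0
Rows:
  Row 0: "ook"
  Row 1: "mpme"
  Row 2: "dc"
First row length: 3

3


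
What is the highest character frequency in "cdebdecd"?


Input: cdebdecd
Character counts:
  'b': 1
  'c': 2
  'd': 3
  'e': 2
Maximum frequency: 3

3


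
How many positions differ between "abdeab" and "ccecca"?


Comparing "abdeab" and "ccecca" position by position:
  Position 0: 'a' vs 'c' => DIFFER
  Position 1: 'b' vs 'c' => DIFFER
  Position 2: 'd' vs 'e' => DIFFER
  Position 3: 'e' vs 'c' => DIFFER
  Position 4: 'a' vs 'c' => DIFFER
  Position 5: 'b' vs 'a' => DIFFER
Positions that differ: 6

6


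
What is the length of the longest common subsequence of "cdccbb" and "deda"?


LCS of "cdccbb" and "deda"
DP table:
           d    e    d    a
      0    0    0    0    0
  c   0    0    0    0    0
  d   0    1    1    1    1
  c   0    1    1    1    1
  c   0    1    1    1    1
  b   0    1    1    1    1
  b   0    1    1    1    1
LCS length = dp[6][4] = 1

1


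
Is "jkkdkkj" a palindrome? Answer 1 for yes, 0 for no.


Input: jkkdkkj
Reversed: jkkdkkj
  Compare pos 0 ('j') with pos 6 ('j'): match
  Compare pos 1 ('k') with pos 5 ('k'): match
  Compare pos 2 ('k') with pos 4 ('k'): match
Result: palindrome

1


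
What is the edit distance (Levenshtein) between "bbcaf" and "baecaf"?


Computing edit distance: "bbcaf" -> "baecaf"
DP table:
           b    a    e    c    a    f
      0    1    2    3    4    5    6
  b   1    0    1    2    3    4    5
  b   2    1    1    2    3    4    5
  c   3    2    2    2    2    3    4
  a   4    3    2    3    3    2    3
  f   5    4    3    3    4    3    2
Edit distance = dp[5][6] = 2

2


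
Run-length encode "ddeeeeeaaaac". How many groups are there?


Input: ddeeeeeaaaac
Scanning for consecutive runs:
  Group 1: 'd' x 2 (positions 0-1)
  Group 2: 'e' x 5 (positions 2-6)
  Group 3: 'a' x 4 (positions 7-10)
  Group 4: 'c' x 1 (positions 11-11)
Total groups: 4

4


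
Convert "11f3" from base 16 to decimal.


Input: "11f3" in base 16
Positional expansion:
  Digit '1' (value 1) x 16^3 = 4096
  Digit '1' (value 1) x 16^2 = 256
  Digit 'f' (value 15) x 16^1 = 240
  Digit '3' (value 3) x 16^0 = 3
Sum = 4595

4595


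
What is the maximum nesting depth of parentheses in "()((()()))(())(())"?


Input: "()((()()))(())(())"
Tracking depth:
  Position 0 '(': depth becomes 1
  Position 1 ')': depth becomes 0
  Position 2 '(': depth becomes 1
  Position 3 '(': depth becomes 2
  Position 4 '(': depth becomes 3
  Position 5 ')': depth becomes 2
  Position 6 '(': depth becomes 3
  Position 7 ')': depth becomes 2
  Position 8 ')': depth becomes 1
  Position 9 ')': depth becomes 0
  Position 10 '(': depth becomes 1
  Position 11 '(': depth becomes 2
  Position 12 ')': depth becomes 1
  Position 13 ')': depth becomes 0
  Position 14 '(': depth becomes 1
  Position 15 '(': depth becomes 2
  Position 16 ')': depth becomes 1
  Position 17 ')': depth becomes 0
Maximum depth reached: 3

3


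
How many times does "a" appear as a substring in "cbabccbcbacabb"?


Searching for "a" in "cbabccbcbacabb"
Scanning each position:
  Position 0: "c" => no
  Position 1: "b" => no
  Position 2: "a" => MATCH
  Position 3: "b" => no
  Position 4: "c" => no
  Position 5: "c" => no
  Position 6: "b" => no
  Position 7: "c" => no
  Position 8: "b" => no
  Position 9: "a" => MATCH
  Position 10: "c" => no
  Position 11: "a" => MATCH
  Position 12: "b" => no
  Position 13: "b" => no
Total occurrences: 3

3


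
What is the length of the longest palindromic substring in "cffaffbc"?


Input: "cffaffbc"
Checking substrings for palindromes:
  [1:6] "ffaff" (len 5) => palindrome
  [2:5] "faf" (len 3) => palindrome
  [1:3] "ff" (len 2) => palindrome
  [4:6] "ff" (len 2) => palindrome
Longest palindromic substring: "ffaff" with length 5

5


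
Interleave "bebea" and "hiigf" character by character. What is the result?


Interleaving "bebea" and "hiigf":
  Position 0: 'b' from first, 'h' from second => "bh"
  Position 1: 'e' from first, 'i' from second => "ei"
  Position 2: 'b' from first, 'i' from second => "bi"
  Position 3: 'e' from first, 'g' from second => "eg"
  Position 4: 'a' from first, 'f' from second => "af"
Result: bheibiegaf

bheibiegaf


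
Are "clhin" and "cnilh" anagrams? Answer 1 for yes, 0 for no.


Strings: "clhin", "cnilh"
Sorted first:  chiln
Sorted second: chiln
Sorted forms match => anagrams

1


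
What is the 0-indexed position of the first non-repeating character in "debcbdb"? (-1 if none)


Input: debcbdb
Character frequencies:
  'b': 3
  'c': 1
  'd': 2
  'e': 1
Scanning left to right for freq == 1:
  Position 0 ('d'): freq=2, skip
  Position 1 ('e'): unique! => answer = 1

1


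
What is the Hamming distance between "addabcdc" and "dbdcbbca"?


Comparing "addabcdc" and "dbdcbbca" position by position:
  Position 0: 'a' vs 'd' => differ
  Position 1: 'd' vs 'b' => differ
  Position 2: 'd' vs 'd' => same
  Position 3: 'a' vs 'c' => differ
  Position 4: 'b' vs 'b' => same
  Position 5: 'c' vs 'b' => differ
  Position 6: 'd' vs 'c' => differ
  Position 7: 'c' vs 'a' => differ
Total differences (Hamming distance): 6

6


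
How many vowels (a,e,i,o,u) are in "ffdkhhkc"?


Input: ffdkhhkc
Checking each character:
  'f' at position 0: consonant
  'f' at position 1: consonant
  'd' at position 2: consonant
  'k' at position 3: consonant
  'h' at position 4: consonant
  'h' at position 5: consonant
  'k' at position 6: consonant
  'c' at position 7: consonant
Total vowels: 0

0


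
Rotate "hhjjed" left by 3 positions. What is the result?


Input: "hhjjed", rotate left by 3
First 3 characters: "hhj"
Remaining characters: "jed"
Concatenate remaining + first: "jed" + "hhj" = "jedhhj"

jedhhj


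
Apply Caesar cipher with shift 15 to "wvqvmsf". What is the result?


Caesar cipher: shift "wvqvmsf" by 15
  'w' (pos 22) + 15 = pos 11 = 'l'
  'v' (pos 21) + 15 = pos 10 = 'k'
  'q' (pos 16) + 15 = pos 5 = 'f'
  'v' (pos 21) + 15 = pos 10 = 'k'
  'm' (pos 12) + 15 = pos 1 = 'b'
  's' (pos 18) + 15 = pos 7 = 'h'
  'f' (pos 5) + 15 = pos 20 = 'u'
Result: lkfkbhu

lkfkbhu


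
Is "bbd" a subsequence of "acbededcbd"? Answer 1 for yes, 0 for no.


Check if "bbd" is a subsequence of "acbededcbd"
Greedy scan:
  Position 0 ('a'): no match needed
  Position 1 ('c'): no match needed
  Position 2 ('b'): matches sub[0] = 'b'
  Position 3 ('e'): no match needed
  Position 4 ('d'): no match needed
  Position 5 ('e'): no match needed
  Position 6 ('d'): no match needed
  Position 7 ('c'): no match needed
  Position 8 ('b'): matches sub[1] = 'b'
  Position 9 ('d'): matches sub[2] = 'd'
All 3 characters matched => is a subsequence

1


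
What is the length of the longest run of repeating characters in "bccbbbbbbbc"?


Input: "bccbbbbbbbc"
Scanning for longest run:
  Position 1 ('c'): new char, reset run to 1
  Position 2 ('c'): continues run of 'c', length=2
  Position 3 ('b'): new char, reset run to 1
  Position 4 ('b'): continues run of 'b', length=2
  Position 5 ('b'): continues run of 'b', length=3
  Position 6 ('b'): continues run of 'b', length=4
  Position 7 ('b'): continues run of 'b', length=5
  Position 8 ('b'): continues run of 'b', length=6
  Position 9 ('b'): continues run of 'b', length=7
  Position 10 ('c'): new char, reset run to 1
Longest run: 'b' with length 7

7


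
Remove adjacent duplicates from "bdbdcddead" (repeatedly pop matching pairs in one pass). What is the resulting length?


Input: bdbdcddead
Stack-based adjacent duplicate removal:
  Read 'b': push. Stack: b
  Read 'd': push. Stack: bd
  Read 'b': push. Stack: bdb
  Read 'd': push. Stack: bdbd
  Read 'c': push. Stack: bdbdc
  Read 'd': push. Stack: bdbdcd
  Read 'd': matches stack top 'd' => pop. Stack: bdbdc
  Read 'e': push. Stack: bdbdce
  Read 'a': push. Stack: bdbdcea
  Read 'd': push. Stack: bdbdcead
Final stack: "bdbdcead" (length 8)

8


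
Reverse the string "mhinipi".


Input: mhinipi
Reading characters right to left:
  Position 6: 'i'
  Position 5: 'p'
  Position 4: 'i'
  Position 3: 'n'
  Position 2: 'i'
  Position 1: 'h'
  Position 0: 'm'
Reversed: ipinihm

ipinihm


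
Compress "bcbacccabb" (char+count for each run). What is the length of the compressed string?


Input: bcbacccabb
Runs:
  'b' x 1 => "b1"
  'c' x 1 => "c1"
  'b' x 1 => "b1"
  'a' x 1 => "a1"
  'c' x 3 => "c3"
  'a' x 1 => "a1"
  'b' x 2 => "b2"
Compressed: "b1c1b1a1c3a1b2"
Compressed length: 14

14


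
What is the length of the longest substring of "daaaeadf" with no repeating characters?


Input: "daaaeadf"
Sliding window (track last position of each char):
  Position 0 ('d'): window [0,0] length 1 -- new best
  Position 1 ('a'): window [0,1] length 2 -- new best
  Position 2 ('a'): repeat (last at 1), move window start to 2
  Position 2 ('a'): window [2,2] length 1
  Position 3 ('a'): repeat (last at 2), move window start to 3
  Position 3 ('a'): window [3,3] length 1
  Position 4 ('e'): window [3,4] length 2
  Position 5 ('a'): repeat (last at 3), move window start to 4
  Position 5 ('a'): window [4,5] length 2
  Position 6 ('d'): window [4,6] length 3 -- new best
  Position 7 ('f'): window [4,7] length 4 -- new best
Longest substring with no repeats: "eadf" with length 4

4


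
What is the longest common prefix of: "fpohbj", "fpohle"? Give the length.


Words: fpohbj, fpohle
  Position 0: all 'f' => match
  Position 1: all 'p' => match
  Position 2: all 'o' => match
  Position 3: all 'h' => match
  Position 4: ('b', 'l') => mismatch, stop
LCP = "fpoh" (length 4)

4


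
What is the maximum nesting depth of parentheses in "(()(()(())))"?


Input: "(()(()(())))"
Tracking depth:
  Position 0 '(': depth becomes 1
  Position 1 '(': depth becomes 2
  Position 2 ')': depth becomes 1
  Position 3 '(': depth becomes 2
  Position 4 '(': depth becomes 3
  Position 5 ')': depth becomes 2
  Position 6 '(': depth becomes 3
  Position 7 '(': depth becomes 4
  Position 8 ')': depth becomes 3
  Position 9 ')': depth becomes 2
  Position 10 ')': depth becomes 1
  Position 11 ')': depth becomes 0
Maximum depth reached: 4

4


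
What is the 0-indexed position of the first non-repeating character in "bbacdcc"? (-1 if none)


Input: bbacdcc
Character frequencies:
  'a': 1
  'b': 2
  'c': 3
  'd': 1
Scanning left to right for freq == 1:
  Position 0 ('b'): freq=2, skip
  Position 1 ('b'): freq=2, skip
  Position 2 ('a'): unique! => answer = 2

2


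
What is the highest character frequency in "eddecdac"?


Input: eddecdac
Character counts:
  'a': 1
  'c': 2
  'd': 3
  'e': 2
Maximum frequency: 3

3


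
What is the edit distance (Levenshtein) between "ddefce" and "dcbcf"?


Computing edit distance: "ddefce" -> "dcbcf"
DP table:
           d    c    b    c    f
      0    1    2    3    4    5
  d   1    0    1    2    3    4
  d   2    1    1    2    3    4
  e   3    2    2    2    3    4
  f   4    3    3    3    3    3
  c   5    4    3    4    3    4
  e   6    5    4    4    4    4
Edit distance = dp[6][5] = 4

4


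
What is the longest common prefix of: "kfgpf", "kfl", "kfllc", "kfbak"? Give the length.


Words: kfgpf, kfl, kfllc, kfbak
  Position 0: all 'k' => match
  Position 1: all 'f' => match
  Position 2: ('g', 'l', 'l', 'b') => mismatch, stop
LCP = "kf" (length 2)

2


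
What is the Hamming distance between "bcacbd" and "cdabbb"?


Comparing "bcacbd" and "cdabbb" position by position:
  Position 0: 'b' vs 'c' => differ
  Position 1: 'c' vs 'd' => differ
  Position 2: 'a' vs 'a' => same
  Position 3: 'c' vs 'b' => differ
  Position 4: 'b' vs 'b' => same
  Position 5: 'd' vs 'b' => differ
Total differences (Hamming distance): 4

4


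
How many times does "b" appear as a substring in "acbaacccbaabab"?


Searching for "b" in "acbaacccbaabab"
Scanning each position:
  Position 0: "a" => no
  Position 1: "c" => no
  Position 2: "b" => MATCH
  Position 3: "a" => no
  Position 4: "a" => no
  Position 5: "c" => no
  Position 6: "c" => no
  Position 7: "c" => no
  Position 8: "b" => MATCH
  Position 9: "a" => no
  Position 10: "a" => no
  Position 11: "b" => MATCH
  Position 12: "a" => no
  Position 13: "b" => MATCH
Total occurrences: 4

4


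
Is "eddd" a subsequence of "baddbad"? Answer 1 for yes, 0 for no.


Check if "eddd" is a subsequence of "baddbad"
Greedy scan:
  Position 0 ('b'): no match needed
  Position 1 ('a'): no match needed
  Position 2 ('d'): no match needed
  Position 3 ('d'): no match needed
  Position 4 ('b'): no match needed
  Position 5 ('a'): no match needed
  Position 6 ('d'): no match needed
Only matched 0/4 characters => not a subsequence

0


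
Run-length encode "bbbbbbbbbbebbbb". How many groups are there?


Input: bbbbbbbbbbebbbb
Scanning for consecutive runs:
  Group 1: 'b' x 10 (positions 0-9)
  Group 2: 'e' x 1 (positions 10-10)
  Group 3: 'b' x 4 (positions 11-14)
Total groups: 3

3


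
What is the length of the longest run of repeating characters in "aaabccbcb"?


Input: "aaabccbcb"
Scanning for longest run:
  Position 1 ('a'): continues run of 'a', length=2
  Position 2 ('a'): continues run of 'a', length=3
  Position 3 ('b'): new char, reset run to 1
  Position 4 ('c'): new char, reset run to 1
  Position 5 ('c'): continues run of 'c', length=2
  Position 6 ('b'): new char, reset run to 1
  Position 7 ('c'): new char, reset run to 1
  Position 8 ('b'): new char, reset run to 1
Longest run: 'a' with length 3

3


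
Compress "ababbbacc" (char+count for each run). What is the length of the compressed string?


Input: ababbbacc
Runs:
  'a' x 1 => "a1"
  'b' x 1 => "b1"
  'a' x 1 => "a1"
  'b' x 3 => "b3"
  'a' x 1 => "a1"
  'c' x 2 => "c2"
Compressed: "a1b1a1b3a1c2"
Compressed length: 12

12


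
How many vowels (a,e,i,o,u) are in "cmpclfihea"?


Input: cmpclfihea
Checking each character:
  'c' at position 0: consonant
  'm' at position 1: consonant
  'p' at position 2: consonant
  'c' at position 3: consonant
  'l' at position 4: consonant
  'f' at position 5: consonant
  'i' at position 6: vowel (running total: 1)
  'h' at position 7: consonant
  'e' at position 8: vowel (running total: 2)
  'a' at position 9: vowel (running total: 3)
Total vowels: 3

3


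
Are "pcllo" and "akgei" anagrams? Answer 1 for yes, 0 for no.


Strings: "pcllo", "akgei"
Sorted first:  cllop
Sorted second: aegik
Differ at position 0: 'c' vs 'a' => not anagrams

0


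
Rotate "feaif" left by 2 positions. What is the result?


Input: "feaif", rotate left by 2
First 2 characters: "fe"
Remaining characters: "aif"
Concatenate remaining + first: "aif" + "fe" = "aiffe"

aiffe


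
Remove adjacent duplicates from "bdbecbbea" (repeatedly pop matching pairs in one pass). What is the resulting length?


Input: bdbecbbea
Stack-based adjacent duplicate removal:
  Read 'b': push. Stack: b
  Read 'd': push. Stack: bd
  Read 'b': push. Stack: bdb
  Read 'e': push. Stack: bdbe
  Read 'c': push. Stack: bdbec
  Read 'b': push. Stack: bdbecb
  Read 'b': matches stack top 'b' => pop. Stack: bdbec
  Read 'e': push. Stack: bdbece
  Read 'a': push. Stack: bdbecea
Final stack: "bdbecea" (length 7)

7


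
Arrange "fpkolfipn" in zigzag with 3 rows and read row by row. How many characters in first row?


Zigzag "fpkolfipn" into 3 rows:
Placing characters:
  'f' => row 0
  'p' => row 1
  'k' => row 2
  'o' => row 1
  'l' => row 0
  'f' => row 1
  'i' => row 2
  'p' => row 1
  'n' => row 0
Rows:
  Row 0: "fln"
  Row 1: "pofp"
  Row 2: "ki"
First row length: 3

3


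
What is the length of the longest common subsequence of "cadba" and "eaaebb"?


LCS of "cadba" and "eaaebb"
DP table:
           e    a    a    e    b    b
      0    0    0    0    0    0    0
  c   0    0    0    0    0    0    0
  a   0    0    1    1    1    1    1
  d   0    0    1    1    1    1    1
  b   0    0    1    1    1    2    2
  a   0    0    1    2    2    2    2
LCS length = dp[5][6] = 2

2


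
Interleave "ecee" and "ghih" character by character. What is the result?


Interleaving "ecee" and "ghih":
  Position 0: 'e' from first, 'g' from second => "eg"
  Position 1: 'c' from first, 'h' from second => "ch"
  Position 2: 'e' from first, 'i' from second => "ei"
  Position 3: 'e' from first, 'h' from second => "eh"
Result: egcheieh

egcheieh


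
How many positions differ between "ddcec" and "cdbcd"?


Comparing "ddcec" and "cdbcd" position by position:
  Position 0: 'd' vs 'c' => DIFFER
  Position 1: 'd' vs 'd' => same
  Position 2: 'c' vs 'b' => DIFFER
  Position 3: 'e' vs 'c' => DIFFER
  Position 4: 'c' vs 'd' => DIFFER
Positions that differ: 4

4


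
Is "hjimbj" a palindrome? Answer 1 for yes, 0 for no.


Input: hjimbj
Reversed: jbmijh
  Compare pos 0 ('h') with pos 5 ('j'): MISMATCH
  Compare pos 1 ('j') with pos 4 ('b'): MISMATCH
  Compare pos 2 ('i') with pos 3 ('m'): MISMATCH
Result: not a palindrome

0


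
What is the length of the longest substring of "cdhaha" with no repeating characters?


Input: "cdhaha"
Sliding window (track last position of each char):
  Position 0 ('c'): window [0,0] length 1 -- new best
  Position 1 ('d'): window [0,1] length 2 -- new best
  Position 2 ('h'): window [0,2] length 3 -- new best
  Position 3 ('a'): window [0,3] length 4 -- new best
  Position 4 ('h'): repeat (last at 2), move window start to 3
  Position 4 ('h'): window [3,4] length 2
  Position 5 ('a'): repeat (last at 3), move window start to 4
  Position 5 ('a'): window [4,5] length 2
Longest substring with no repeats: "cdha" with length 4

4


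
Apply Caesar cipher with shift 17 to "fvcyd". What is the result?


Caesar cipher: shift "fvcyd" by 17
  'f' (pos 5) + 17 = pos 22 = 'w'
  'v' (pos 21) + 17 = pos 12 = 'm'
  'c' (pos 2) + 17 = pos 19 = 't'
  'y' (pos 24) + 17 = pos 15 = 'p'
  'd' (pos 3) + 17 = pos 20 = 'u'
Result: wmtpu

wmtpu


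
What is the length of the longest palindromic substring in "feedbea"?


Input: "feedbea"
Checking substrings for palindromes:
  [1:3] "ee" (len 2) => palindrome
Longest palindromic substring: "ee" with length 2

2


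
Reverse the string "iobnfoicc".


Input: iobnfoicc
Reading characters right to left:
  Position 8: 'c'
  Position 7: 'c'
  Position 6: 'i'
  Position 5: 'o'
  Position 4: 'f'
  Position 3: 'n'
  Position 2: 'b'
  Position 1: 'o'
  Position 0: 'i'
Reversed: cciofnboi

cciofnboi


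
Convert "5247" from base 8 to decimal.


Input: "5247" in base 8
Positional expansion:
  Digit '5' (value 5) x 8^3 = 2560
  Digit '2' (value 2) x 8^2 = 128
  Digit '4' (value 4) x 8^1 = 32
  Digit '7' (value 7) x 8^0 = 7
Sum = 2727

2727


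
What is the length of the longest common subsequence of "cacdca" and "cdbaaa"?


LCS of "cacdca" and "cdbaaa"
DP table:
           c    d    b    a    a    a
      0    0    0    0    0    0    0
  c   0    1    1    1    1    1    1
  a   0    1    1    1    2    2    2
  c   0    1    1    1    2    2    2
  d   0    1    2    2    2    2    2
  c   0    1    2    2    2    2    2
  a   0    1    2    2    3    3    3
LCS length = dp[6][6] = 3

3


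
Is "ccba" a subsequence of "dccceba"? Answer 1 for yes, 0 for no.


Check if "ccba" is a subsequence of "dccceba"
Greedy scan:
  Position 0 ('d'): no match needed
  Position 1 ('c'): matches sub[0] = 'c'
  Position 2 ('c'): matches sub[1] = 'c'
  Position 3 ('c'): no match needed
  Position 4 ('e'): no match needed
  Position 5 ('b'): matches sub[2] = 'b'
  Position 6 ('a'): matches sub[3] = 'a'
All 4 characters matched => is a subsequence

1


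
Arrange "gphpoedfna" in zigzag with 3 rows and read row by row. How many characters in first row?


Zigzag "gphpoedfna" into 3 rows:
Placing characters:
  'g' => row 0
  'p' => row 1
  'h' => row 2
  'p' => row 1
  'o' => row 0
  'e' => row 1
  'd' => row 2
  'f' => row 1
  'n' => row 0
  'a' => row 1
Rows:
  Row 0: "gon"
  Row 1: "ppefa"
  Row 2: "hd"
First row length: 3

3


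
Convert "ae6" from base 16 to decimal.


Input: "ae6" in base 16
Positional expansion:
  Digit 'a' (value 10) x 16^2 = 2560
  Digit 'e' (value 14) x 16^1 = 224
  Digit '6' (value 6) x 16^0 = 6
Sum = 2790

2790


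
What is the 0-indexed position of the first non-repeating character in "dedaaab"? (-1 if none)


Input: dedaaab
Character frequencies:
  'a': 3
  'b': 1
  'd': 2
  'e': 1
Scanning left to right for freq == 1:
  Position 0 ('d'): freq=2, skip
  Position 1 ('e'): unique! => answer = 1

1


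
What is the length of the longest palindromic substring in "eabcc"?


Input: "eabcc"
Checking substrings for palindromes:
  [3:5] "cc" (len 2) => palindrome
Longest palindromic substring: "cc" with length 2

2


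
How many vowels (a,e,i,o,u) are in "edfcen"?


Input: edfcen
Checking each character:
  'e' at position 0: vowel (running total: 1)
  'd' at position 1: consonant
  'f' at position 2: consonant
  'c' at position 3: consonant
  'e' at position 4: vowel (running total: 2)
  'n' at position 5: consonant
Total vowels: 2

2


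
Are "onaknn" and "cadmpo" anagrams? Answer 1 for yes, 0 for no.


Strings: "onaknn", "cadmpo"
Sorted first:  aknnno
Sorted second: acdmop
Differ at position 1: 'k' vs 'c' => not anagrams

0


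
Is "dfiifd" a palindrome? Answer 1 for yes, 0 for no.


Input: dfiifd
Reversed: dfiifd
  Compare pos 0 ('d') with pos 5 ('d'): match
  Compare pos 1 ('f') with pos 4 ('f'): match
  Compare pos 2 ('i') with pos 3 ('i'): match
Result: palindrome

1


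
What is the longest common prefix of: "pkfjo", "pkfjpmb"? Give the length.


Words: pkfjo, pkfjpmb
  Position 0: all 'p' => match
  Position 1: all 'k' => match
  Position 2: all 'f' => match
  Position 3: all 'j' => match
  Position 4: ('o', 'p') => mismatch, stop
LCP = "pkfj" (length 4)

4


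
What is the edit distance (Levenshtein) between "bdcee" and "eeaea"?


Computing edit distance: "bdcee" -> "eeaea"
DP table:
           e    e    a    e    a
      0    1    2    3    4    5
  b   1    1    2    3    4    5
  d   2    2    2    3    4    5
  c   3    3    3    3    4    5
  e   4    3    3    4    3    4
  e   5    4    3    4    4    4
Edit distance = dp[5][5] = 4

4


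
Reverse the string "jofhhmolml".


Input: jofhhmolml
Reading characters right to left:
  Position 9: 'l'
  Position 8: 'm'
  Position 7: 'l'
  Position 6: 'o'
  Position 5: 'm'
  Position 4: 'h'
  Position 3: 'h'
  Position 2: 'f'
  Position 1: 'o'
  Position 0: 'j'
Reversed: lmlomhhfoj

lmlomhhfoj


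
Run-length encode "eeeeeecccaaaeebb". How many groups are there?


Input: eeeeeecccaaaeebb
Scanning for consecutive runs:
  Group 1: 'e' x 6 (positions 0-5)
  Group 2: 'c' x 3 (positions 6-8)
  Group 3: 'a' x 3 (positions 9-11)
  Group 4: 'e' x 2 (positions 12-13)
  Group 5: 'b' x 2 (positions 14-15)
Total groups: 5

5


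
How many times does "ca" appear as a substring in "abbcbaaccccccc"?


Searching for "ca" in "abbcbaaccccccc"
Scanning each position:
  Position 0: "ab" => no
  Position 1: "bb" => no
  Position 2: "bc" => no
  Position 3: "cb" => no
  Position 4: "ba" => no
  Position 5: "aa" => no
  Position 6: "ac" => no
  Position 7: "cc" => no
  Position 8: "cc" => no
  Position 9: "cc" => no
  Position 10: "cc" => no
  Position 11: "cc" => no
  Position 12: "cc" => no
Total occurrences: 0

0


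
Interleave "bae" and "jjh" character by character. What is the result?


Interleaving "bae" and "jjh":
  Position 0: 'b' from first, 'j' from second => "bj"
  Position 1: 'a' from first, 'j' from second => "aj"
  Position 2: 'e' from first, 'h' from second => "eh"
Result: bjajeh

bjajeh


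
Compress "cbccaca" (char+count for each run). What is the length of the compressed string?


Input: cbccaca
Runs:
  'c' x 1 => "c1"
  'b' x 1 => "b1"
  'c' x 2 => "c2"
  'a' x 1 => "a1"
  'c' x 1 => "c1"
  'a' x 1 => "a1"
Compressed: "c1b1c2a1c1a1"
Compressed length: 12

12


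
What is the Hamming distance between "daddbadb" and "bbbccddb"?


Comparing "daddbadb" and "bbbccddb" position by position:
  Position 0: 'd' vs 'b' => differ
  Position 1: 'a' vs 'b' => differ
  Position 2: 'd' vs 'b' => differ
  Position 3: 'd' vs 'c' => differ
  Position 4: 'b' vs 'c' => differ
  Position 5: 'a' vs 'd' => differ
  Position 6: 'd' vs 'd' => same
  Position 7: 'b' vs 'b' => same
Total differences (Hamming distance): 6

6


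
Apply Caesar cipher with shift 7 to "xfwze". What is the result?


Caesar cipher: shift "xfwze" by 7
  'x' (pos 23) + 7 = pos 4 = 'e'
  'f' (pos 5) + 7 = pos 12 = 'm'
  'w' (pos 22) + 7 = pos 3 = 'd'
  'z' (pos 25) + 7 = pos 6 = 'g'
  'e' (pos 4) + 7 = pos 11 = 'l'
Result: emdgl

emdgl


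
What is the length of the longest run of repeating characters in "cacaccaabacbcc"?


Input: "cacaccaabacbcc"
Scanning for longest run:
  Position 1 ('a'): new char, reset run to 1
  Position 2 ('c'): new char, reset run to 1
  Position 3 ('a'): new char, reset run to 1
  Position 4 ('c'): new char, reset run to 1
  Position 5 ('c'): continues run of 'c', length=2
  Position 6 ('a'): new char, reset run to 1
  Position 7 ('a'): continues run of 'a', length=2
  Position 8 ('b'): new char, reset run to 1
  Position 9 ('a'): new char, reset run to 1
  Position 10 ('c'): new char, reset run to 1
  Position 11 ('b'): new char, reset run to 1
  Position 12 ('c'): new char, reset run to 1
  Position 13 ('c'): continues run of 'c', length=2
Longest run: 'c' with length 2

2


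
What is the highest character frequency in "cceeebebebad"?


Input: cceeebebebad
Character counts:
  'a': 1
  'b': 3
  'c': 2
  'd': 1
  'e': 5
Maximum frequency: 5

5


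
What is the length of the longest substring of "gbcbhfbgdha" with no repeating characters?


Input: "gbcbhfbgdha"
Sliding window (track last position of each char):
  Position 0 ('g'): window [0,0] length 1 -- new best
  Position 1 ('b'): window [0,1] length 2 -- new best
  Position 2 ('c'): window [0,2] length 3 -- new best
  Position 3 ('b'): repeat (last at 1), move window start to 2
  Position 3 ('b'): window [2,3] length 2
  Position 4 ('h'): window [2,4] length 3
  Position 5 ('f'): window [2,5] length 4 -- new best
  Position 6 ('b'): repeat (last at 3), move window start to 4
  Position 6 ('b'): window [4,6] length 3
  Position 7 ('g'): window [4,7] length 4
  Position 8 ('d'): window [4,8] length 5 -- new best
  Position 9 ('h'): repeat (last at 4), move window start to 5
  Position 9 ('h'): window [5,9] length 5
  Position 10 ('a'): window [5,10] length 6 -- new best
Longest substring with no repeats: "fbgdha" with length 6

6


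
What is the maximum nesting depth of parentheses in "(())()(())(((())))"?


Input: "(())()(())(((())))"
Tracking depth:
  Position 0 '(': depth becomes 1
  Position 1 '(': depth becomes 2
  Position 2 ')': depth becomes 1
  Position 3 ')': depth becomes 0
  Position 4 '(': depth becomes 1
  Position 5 ')': depth becomes 0
  Position 6 '(': depth becomes 1
  Position 7 '(': depth becomes 2
  Position 8 ')': depth becomes 1
  Position 9 ')': depth becomes 0
  Position 10 '(': depth becomes 1
  Position 11 '(': depth becomes 2
  Position 12 '(': depth becomes 3
  Position 13 '(': depth becomes 4
  Position 14 ')': depth becomes 3
  Position 15 ')': depth becomes 2
  Position 16 ')': depth becomes 1
  Position 17 ')': depth becomes 0
Maximum depth reached: 4

4


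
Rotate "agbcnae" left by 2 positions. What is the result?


Input: "agbcnae", rotate left by 2
First 2 characters: "ag"
Remaining characters: "bcnae"
Concatenate remaining + first: "bcnae" + "ag" = "bcnaeag"

bcnaeag


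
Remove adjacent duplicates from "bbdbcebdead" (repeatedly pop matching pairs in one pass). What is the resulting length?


Input: bbdbcebdead
Stack-based adjacent duplicate removal:
  Read 'b': push. Stack: b
  Read 'b': matches stack top 'b' => pop. Stack: (empty)
  Read 'd': push. Stack: d
  Read 'b': push. Stack: db
  Read 'c': push. Stack: dbc
  Read 'e': push. Stack: dbce
  Read 'b': push. Stack: dbceb
  Read 'd': push. Stack: dbcebd
  Read 'e': push. Stack: dbcebde
  Read 'a': push. Stack: dbcebdea
  Read 'd': push. Stack: dbcebdead
Final stack: "dbcebdead" (length 9)

9


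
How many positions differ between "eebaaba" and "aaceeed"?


Comparing "eebaaba" and "aaceeed" position by position:
  Position 0: 'e' vs 'a' => DIFFER
  Position 1: 'e' vs 'a' => DIFFER
  Position 2: 'b' vs 'c' => DIFFER
  Position 3: 'a' vs 'e' => DIFFER
  Position 4: 'a' vs 'e' => DIFFER
  Position 5: 'b' vs 'e' => DIFFER
  Position 6: 'a' vs 'd' => DIFFER
Positions that differ: 7

7


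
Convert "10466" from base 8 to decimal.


Input: "10466" in base 8
Positional expansion:
  Digit '1' (value 1) x 8^4 = 4096
  Digit '0' (value 0) x 8^3 = 0
  Digit '4' (value 4) x 8^2 = 256
  Digit '6' (value 6) x 8^1 = 48
  Digit '6' (value 6) x 8^0 = 6
Sum = 4406

4406


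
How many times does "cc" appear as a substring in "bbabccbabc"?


Searching for "cc" in "bbabccbabc"
Scanning each position:
  Position 0: "bb" => no
  Position 1: "ba" => no
  Position 2: "ab" => no
  Position 3: "bc" => no
  Position 4: "cc" => MATCH
  Position 5: "cb" => no
  Position 6: "ba" => no
  Position 7: "ab" => no
  Position 8: "bc" => no
Total occurrences: 1

1


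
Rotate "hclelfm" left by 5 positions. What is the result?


Input: "hclelfm", rotate left by 5
First 5 characters: "hclel"
Remaining characters: "fm"
Concatenate remaining + first: "fm" + "hclel" = "fmhclel"

fmhclel


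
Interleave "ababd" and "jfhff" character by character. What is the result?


Interleaving "ababd" and "jfhff":
  Position 0: 'a' from first, 'j' from second => "aj"
  Position 1: 'b' from first, 'f' from second => "bf"
  Position 2: 'a' from first, 'h' from second => "ah"
  Position 3: 'b' from first, 'f' from second => "bf"
  Position 4: 'd' from first, 'f' from second => "df"
Result: ajbfahbfdf

ajbfahbfdf


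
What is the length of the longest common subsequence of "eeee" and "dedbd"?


LCS of "eeee" and "dedbd"
DP table:
           d    e    d    b    d
      0    0    0    0    0    0
  e   0    0    1    1    1    1
  e   0    0    1    1    1    1
  e   0    0    1    1    1    1
  e   0    0    1    1    1    1
LCS length = dp[4][5] = 1

1


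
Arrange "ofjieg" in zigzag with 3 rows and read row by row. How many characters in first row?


Zigzag "ofjieg" into 3 rows:
Placing characters:
  'o' => row 0
  'f' => row 1
  'j' => row 2
  'i' => row 1
  'e' => row 0
  'g' => row 1
Rows:
  Row 0: "oe"
  Row 1: "fig"
  Row 2: "j"
First row length: 2

2


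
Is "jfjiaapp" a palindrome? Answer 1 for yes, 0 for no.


Input: jfjiaapp
Reversed: ppaaijfj
  Compare pos 0 ('j') with pos 7 ('p'): MISMATCH
  Compare pos 1 ('f') with pos 6 ('p'): MISMATCH
  Compare pos 2 ('j') with pos 5 ('a'): MISMATCH
  Compare pos 3 ('i') with pos 4 ('a'): MISMATCH
Result: not a palindrome

0


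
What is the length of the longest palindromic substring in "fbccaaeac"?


Input: "fbccaaeac"
Checking substrings for palindromes:
  [5:8] "aea" (len 3) => palindrome
  [2:4] "cc" (len 2) => palindrome
  [4:6] "aa" (len 2) => palindrome
Longest palindromic substring: "aea" with length 3

3


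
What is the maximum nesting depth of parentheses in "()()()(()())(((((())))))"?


Input: "()()()(()())(((((())))))"
Tracking depth:
  Position 0 '(': depth becomes 1
  Position 1 ')': depth becomes 0
  Position 2 '(': depth becomes 1
  Position 3 ')': depth becomes 0
  Position 4 '(': depth becomes 1
  Position 5 ')': depth becomes 0
  Position 6 '(': depth becomes 1
  Position 7 '(': depth becomes 2
  Position 8 ')': depth becomes 1
  Position 9 '(': depth becomes 2
  Position 10 ')': depth becomes 1
  Position 11 ')': depth becomes 0
  Position 12 '(': depth becomes 1
  Position 13 '(': depth becomes 2
  Position 14 '(': depth becomes 3
  Position 15 '(': depth becomes 4
  Position 16 '(': depth becomes 5
  Position 17 '(': depth becomes 6
  Position 18 ')': depth becomes 5
  Position 19 ')': depth becomes 4
  Position 20 ')': depth becomes 3
  Position 21 ')': depth becomes 2
  Position 22 ')': depth becomes 1
  Position 23 ')': depth becomes 0
Maximum depth reached: 6

6


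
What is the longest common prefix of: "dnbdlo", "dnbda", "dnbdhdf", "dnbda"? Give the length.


Words: dnbdlo, dnbda, dnbdhdf, dnbda
  Position 0: all 'd' => match
  Position 1: all 'n' => match
  Position 2: all 'b' => match
  Position 3: all 'd' => match
  Position 4: ('l', 'a', 'h', 'a') => mismatch, stop
LCP = "dnbd" (length 4)

4


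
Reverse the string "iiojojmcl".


Input: iiojojmcl
Reading characters right to left:
  Position 8: 'l'
  Position 7: 'c'
  Position 6: 'm'
  Position 5: 'j'
  Position 4: 'o'
  Position 3: 'j'
  Position 2: 'o'
  Position 1: 'i'
  Position 0: 'i'
Reversed: lcmjojoii

lcmjojoii


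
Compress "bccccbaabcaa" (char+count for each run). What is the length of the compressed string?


Input: bccccbaabcaa
Runs:
  'b' x 1 => "b1"
  'c' x 4 => "c4"
  'b' x 1 => "b1"
  'a' x 2 => "a2"
  'b' x 1 => "b1"
  'c' x 1 => "c1"
  'a' x 2 => "a2"
Compressed: "b1c4b1a2b1c1a2"
Compressed length: 14

14


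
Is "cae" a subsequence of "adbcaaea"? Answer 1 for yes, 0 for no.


Check if "cae" is a subsequence of "adbcaaea"
Greedy scan:
  Position 0 ('a'): no match needed
  Position 1 ('d'): no match needed
  Position 2 ('b'): no match needed
  Position 3 ('c'): matches sub[0] = 'c'
  Position 4 ('a'): matches sub[1] = 'a'
  Position 5 ('a'): no match needed
  Position 6 ('e'): matches sub[2] = 'e'
  Position 7 ('a'): no match needed
All 3 characters matched => is a subsequence

1


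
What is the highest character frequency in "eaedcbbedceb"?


Input: eaedcbbedceb
Character counts:
  'a': 1
  'b': 3
  'c': 2
  'd': 2
  'e': 4
Maximum frequency: 4

4


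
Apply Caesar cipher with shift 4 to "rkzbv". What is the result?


Caesar cipher: shift "rkzbv" by 4
  'r' (pos 17) + 4 = pos 21 = 'v'
  'k' (pos 10) + 4 = pos 14 = 'o'
  'z' (pos 25) + 4 = pos 3 = 'd'
  'b' (pos 1) + 4 = pos 5 = 'f'
  'v' (pos 21) + 4 = pos 25 = 'z'
Result: vodfz

vodfz


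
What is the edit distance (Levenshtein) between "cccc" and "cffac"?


Computing edit distance: "cccc" -> "cffac"
DP table:
           c    f    f    a    c
      0    1    2    3    4    5
  c   1    0    1    2    3    4
  c   2    1    1    2    3    3
  c   3    2    2    2    3    3
  c   4    3    3    3    3    3
Edit distance = dp[4][5] = 3

3


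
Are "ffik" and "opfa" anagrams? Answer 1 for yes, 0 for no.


Strings: "ffik", "opfa"
Sorted first:  ffik
Sorted second: afop
Differ at position 0: 'f' vs 'a' => not anagrams

0


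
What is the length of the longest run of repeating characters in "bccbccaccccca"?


Input: "bccbccaccccca"
Scanning for longest run:
  Position 1 ('c'): new char, reset run to 1
  Position 2 ('c'): continues run of 'c', length=2
  Position 3 ('b'): new char, reset run to 1
  Position 4 ('c'): new char, reset run to 1
  Position 5 ('c'): continues run of 'c', length=2
  Position 6 ('a'): new char, reset run to 1
  Position 7 ('c'): new char, reset run to 1
  Position 8 ('c'): continues run of 'c', length=2
  Position 9 ('c'): continues run of 'c', length=3
  Position 10 ('c'): continues run of 'c', length=4
  Position 11 ('c'): continues run of 'c', length=5
  Position 12 ('a'): new char, reset run to 1
Longest run: 'c' with length 5

5


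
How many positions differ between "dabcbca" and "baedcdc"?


Comparing "dabcbca" and "baedcdc" position by position:
  Position 0: 'd' vs 'b' => DIFFER
  Position 1: 'a' vs 'a' => same
  Position 2: 'b' vs 'e' => DIFFER
  Position 3: 'c' vs 'd' => DIFFER
  Position 4: 'b' vs 'c' => DIFFER
  Position 5: 'c' vs 'd' => DIFFER
  Position 6: 'a' vs 'c' => DIFFER
Positions that differ: 6

6


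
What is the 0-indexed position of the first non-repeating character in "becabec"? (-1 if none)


Input: becabec
Character frequencies:
  'a': 1
  'b': 2
  'c': 2
  'e': 2
Scanning left to right for freq == 1:
  Position 0 ('b'): freq=2, skip
  Position 1 ('e'): freq=2, skip
  Position 2 ('c'): freq=2, skip
  Position 3 ('a'): unique! => answer = 3

3


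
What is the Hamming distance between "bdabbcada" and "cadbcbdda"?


Comparing "bdabbcada" and "cadbcbdda" position by position:
  Position 0: 'b' vs 'c' => differ
  Position 1: 'd' vs 'a' => differ
  Position 2: 'a' vs 'd' => differ
  Position 3: 'b' vs 'b' => same
  Position 4: 'b' vs 'c' => differ
  Position 5: 'c' vs 'b' => differ
  Position 6: 'a' vs 'd' => differ
  Position 7: 'd' vs 'd' => same
  Position 8: 'a' vs 'a' => same
Total differences (Hamming distance): 6

6


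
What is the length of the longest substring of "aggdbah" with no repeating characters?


Input: "aggdbah"
Sliding window (track last position of each char):
  Position 0 ('a'): window [0,0] length 1 -- new best
  Position 1 ('g'): window [0,1] length 2 -- new best
  Position 2 ('g'): repeat (last at 1), move window start to 2
  Position 2 ('g'): window [2,2] length 1
  Position 3 ('d'): window [2,3] length 2
  Position 4 ('b'): window [2,4] length 3 -- new best
  Position 5 ('a'): window [2,5] length 4 -- new best
  Position 6 ('h'): window [2,6] length 5 -- new best
Longest substring with no repeats: "gdbah" with length 5

5


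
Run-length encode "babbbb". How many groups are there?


Input: babbbb
Scanning for consecutive runs:
  Group 1: 'b' x 1 (positions 0-0)
  Group 2: 'a' x 1 (positions 1-1)
  Group 3: 'b' x 4 (positions 2-5)
Total groups: 3

3


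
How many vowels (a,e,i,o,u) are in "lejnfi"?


Input: lejnfi
Checking each character:
  'l' at position 0: consonant
  'e' at position 1: vowel (running total: 1)
  'j' at position 2: consonant
  'n' at position 3: consonant
  'f' at position 4: consonant
  'i' at position 5: vowel (running total: 2)
Total vowels: 2

2


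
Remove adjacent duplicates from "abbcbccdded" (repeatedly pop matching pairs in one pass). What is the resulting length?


Input: abbcbccdded
Stack-based adjacent duplicate removal:
  Read 'a': push. Stack: a
  Read 'b': push. Stack: ab
  Read 'b': matches stack top 'b' => pop. Stack: a
  Read 'c': push. Stack: ac
  Read 'b': push. Stack: acb
  Read 'c': push. Stack: acbc
  Read 'c': matches stack top 'c' => pop. Stack: acb
  Read 'd': push. Stack: acbd
  Read 'd': matches stack top 'd' => pop. Stack: acb
  Read 'e': push. Stack: acbe
  Read 'd': push. Stack: acbed
Final stack: "acbed" (length 5)

5
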